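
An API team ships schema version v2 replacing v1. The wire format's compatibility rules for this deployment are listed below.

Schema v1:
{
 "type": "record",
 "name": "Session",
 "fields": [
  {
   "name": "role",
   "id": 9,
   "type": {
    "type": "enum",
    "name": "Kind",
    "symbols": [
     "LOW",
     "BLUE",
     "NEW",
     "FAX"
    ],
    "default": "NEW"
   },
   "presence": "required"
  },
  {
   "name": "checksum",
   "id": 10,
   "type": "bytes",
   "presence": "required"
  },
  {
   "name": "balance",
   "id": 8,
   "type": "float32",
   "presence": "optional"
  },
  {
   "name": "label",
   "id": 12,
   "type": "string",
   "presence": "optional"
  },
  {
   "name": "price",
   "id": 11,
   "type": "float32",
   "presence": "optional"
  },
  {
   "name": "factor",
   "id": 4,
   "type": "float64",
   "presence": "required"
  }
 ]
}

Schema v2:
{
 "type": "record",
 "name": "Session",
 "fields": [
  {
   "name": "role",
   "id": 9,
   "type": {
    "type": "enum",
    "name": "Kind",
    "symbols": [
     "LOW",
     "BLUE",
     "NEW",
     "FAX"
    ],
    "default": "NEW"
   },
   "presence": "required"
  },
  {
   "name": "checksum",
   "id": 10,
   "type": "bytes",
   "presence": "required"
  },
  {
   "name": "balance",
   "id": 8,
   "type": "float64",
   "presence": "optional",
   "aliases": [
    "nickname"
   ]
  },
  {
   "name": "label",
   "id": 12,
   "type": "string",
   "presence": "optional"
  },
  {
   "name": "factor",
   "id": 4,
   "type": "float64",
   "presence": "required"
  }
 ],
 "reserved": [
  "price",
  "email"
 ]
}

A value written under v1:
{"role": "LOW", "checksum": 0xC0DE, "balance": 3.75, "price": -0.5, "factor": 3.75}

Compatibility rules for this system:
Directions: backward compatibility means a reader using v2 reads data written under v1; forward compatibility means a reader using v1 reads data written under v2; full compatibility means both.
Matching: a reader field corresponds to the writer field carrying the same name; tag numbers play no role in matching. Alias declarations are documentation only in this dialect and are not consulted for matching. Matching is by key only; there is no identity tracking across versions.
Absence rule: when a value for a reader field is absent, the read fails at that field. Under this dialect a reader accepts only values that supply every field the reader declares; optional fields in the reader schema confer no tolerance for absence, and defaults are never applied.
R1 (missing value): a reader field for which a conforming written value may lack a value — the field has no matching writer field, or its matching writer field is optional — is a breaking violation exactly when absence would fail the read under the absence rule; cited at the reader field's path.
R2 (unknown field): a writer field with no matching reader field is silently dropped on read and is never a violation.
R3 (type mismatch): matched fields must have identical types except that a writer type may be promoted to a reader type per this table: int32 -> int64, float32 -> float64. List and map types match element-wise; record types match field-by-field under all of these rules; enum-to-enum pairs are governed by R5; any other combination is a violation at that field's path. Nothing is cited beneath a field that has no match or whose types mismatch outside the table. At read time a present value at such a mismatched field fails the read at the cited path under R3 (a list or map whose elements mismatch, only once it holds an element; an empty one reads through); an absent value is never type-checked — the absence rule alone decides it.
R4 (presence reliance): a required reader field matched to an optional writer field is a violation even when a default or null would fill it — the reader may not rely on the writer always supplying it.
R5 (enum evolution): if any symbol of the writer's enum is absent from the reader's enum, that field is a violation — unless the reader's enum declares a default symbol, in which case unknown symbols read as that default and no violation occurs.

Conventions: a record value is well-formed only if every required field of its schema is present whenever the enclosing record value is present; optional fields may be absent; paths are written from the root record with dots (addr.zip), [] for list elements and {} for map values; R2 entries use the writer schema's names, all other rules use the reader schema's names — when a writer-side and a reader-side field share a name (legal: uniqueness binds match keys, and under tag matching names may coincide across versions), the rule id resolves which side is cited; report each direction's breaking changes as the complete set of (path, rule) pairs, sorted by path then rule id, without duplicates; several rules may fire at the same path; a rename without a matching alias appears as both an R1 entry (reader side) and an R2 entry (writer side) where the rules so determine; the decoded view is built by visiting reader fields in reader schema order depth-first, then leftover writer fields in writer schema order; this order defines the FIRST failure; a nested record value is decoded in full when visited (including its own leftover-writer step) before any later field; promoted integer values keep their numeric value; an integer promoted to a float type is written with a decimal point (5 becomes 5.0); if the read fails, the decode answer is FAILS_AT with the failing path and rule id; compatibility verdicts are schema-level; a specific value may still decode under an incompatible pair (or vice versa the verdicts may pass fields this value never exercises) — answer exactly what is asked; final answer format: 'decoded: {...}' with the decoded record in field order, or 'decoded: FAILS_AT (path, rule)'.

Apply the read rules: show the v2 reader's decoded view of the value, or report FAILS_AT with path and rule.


the writer's type comes first in each Session pair
decode (reader v2):
  role := "LOW"
  checksum := 0xC0DE
  balance := 3.75 (float32 -> float64)
  read fails at label under R1 (no fill)
  => FAILS_AT (label, R1)
the rest of the Session diff is inert for this question:
  removed field price from record Session (its key "price" joins the reserved list) -> shifts the Session verdicts, not this decode
  field balance in record Session: type float32 changed to float64 -> shifts the Session verdicts, not this decode

decoded: FAILS_AT (label, R1)


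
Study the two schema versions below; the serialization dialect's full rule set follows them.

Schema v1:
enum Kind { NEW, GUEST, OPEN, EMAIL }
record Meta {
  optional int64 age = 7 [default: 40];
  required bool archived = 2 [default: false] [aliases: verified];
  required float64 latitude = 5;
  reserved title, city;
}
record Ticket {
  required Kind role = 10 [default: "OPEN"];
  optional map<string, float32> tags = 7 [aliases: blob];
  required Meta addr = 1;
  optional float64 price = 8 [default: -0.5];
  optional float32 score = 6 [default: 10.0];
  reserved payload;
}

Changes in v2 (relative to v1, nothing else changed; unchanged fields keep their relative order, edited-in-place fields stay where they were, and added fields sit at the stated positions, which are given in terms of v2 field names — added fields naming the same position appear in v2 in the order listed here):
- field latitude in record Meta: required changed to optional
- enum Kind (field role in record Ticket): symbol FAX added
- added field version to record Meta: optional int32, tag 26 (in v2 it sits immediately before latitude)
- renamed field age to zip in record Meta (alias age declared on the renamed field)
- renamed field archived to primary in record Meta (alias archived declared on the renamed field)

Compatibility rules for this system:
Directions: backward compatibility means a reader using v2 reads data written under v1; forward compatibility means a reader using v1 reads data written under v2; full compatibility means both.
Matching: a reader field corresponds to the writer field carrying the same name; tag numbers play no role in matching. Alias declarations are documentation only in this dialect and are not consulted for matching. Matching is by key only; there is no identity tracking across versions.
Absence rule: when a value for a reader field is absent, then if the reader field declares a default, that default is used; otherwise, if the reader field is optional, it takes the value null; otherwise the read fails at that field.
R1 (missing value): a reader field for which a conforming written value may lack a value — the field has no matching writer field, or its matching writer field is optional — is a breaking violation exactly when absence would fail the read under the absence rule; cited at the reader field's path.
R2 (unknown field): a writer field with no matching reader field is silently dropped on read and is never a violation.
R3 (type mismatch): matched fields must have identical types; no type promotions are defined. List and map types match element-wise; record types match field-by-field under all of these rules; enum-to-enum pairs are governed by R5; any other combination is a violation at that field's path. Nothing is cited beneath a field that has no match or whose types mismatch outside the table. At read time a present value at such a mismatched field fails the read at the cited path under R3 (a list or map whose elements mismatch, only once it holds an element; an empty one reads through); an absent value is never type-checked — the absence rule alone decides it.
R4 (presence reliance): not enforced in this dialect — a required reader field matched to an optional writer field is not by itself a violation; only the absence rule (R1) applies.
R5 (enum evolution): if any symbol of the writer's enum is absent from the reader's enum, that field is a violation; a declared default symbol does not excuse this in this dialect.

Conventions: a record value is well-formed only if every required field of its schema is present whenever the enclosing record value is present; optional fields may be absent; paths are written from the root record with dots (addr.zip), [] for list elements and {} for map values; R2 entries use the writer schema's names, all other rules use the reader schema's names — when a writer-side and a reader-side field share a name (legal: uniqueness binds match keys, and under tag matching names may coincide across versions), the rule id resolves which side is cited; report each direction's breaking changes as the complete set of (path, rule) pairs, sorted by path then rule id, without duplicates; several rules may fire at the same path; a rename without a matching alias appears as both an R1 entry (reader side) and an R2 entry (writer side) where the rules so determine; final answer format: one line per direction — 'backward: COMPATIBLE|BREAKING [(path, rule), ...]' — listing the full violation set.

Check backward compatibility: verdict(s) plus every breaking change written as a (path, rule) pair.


backward: COMPATIBLE []

the writer's type comes first in each Ticket pair
backward for Ticket (reader v2, writer v1):
  Kind -> Kind, writer required: role aligns to role
  map<string, float32> -> map<string, float32>, writer optional: tags aligns to tags
  Meta -> Meta, writer required: addr aligns to addr
  float64 -> float64, writer optional: price aligns to price
  float32 -> float32, writer optional: score aligns to score
  addr.zip has no writer counterpart
  addr.primary has no writer counterpart
  addr.version has no writer counterpart
  float64 -> float64, writer required: addr.latitude aligns to addr.latitude
  writer addr.age: unknown to reader
  writer addr.archived: unknown to reader
  => backward: COMPATIBLE
remaining Ticket differences; none change what is asked:
  field latitude in record Meta: required changed to optional -> its effect on Ticket is confined to the forward direction, not asked
  enum Kind (field role in record Ticket): symbol FAX added -> its effect on Ticket is confined to the forward direction, not asked
  added field version to record Meta: optional int32, tag 26 (in v2 it sits immediately before latitude) -> no rule fires on it in Ticket's dialect; the asked verdict holds
  renamed field age to zip in record Meta (alias age declared on the renamed field) -> no rule fires on it in Ticket's dialect; the asked verdict holds
  renamed field archived to primary in record Meta (alias archived declared on the renamed field) -> no rule fires on it in Ticket's dialect; the asked verdict holds


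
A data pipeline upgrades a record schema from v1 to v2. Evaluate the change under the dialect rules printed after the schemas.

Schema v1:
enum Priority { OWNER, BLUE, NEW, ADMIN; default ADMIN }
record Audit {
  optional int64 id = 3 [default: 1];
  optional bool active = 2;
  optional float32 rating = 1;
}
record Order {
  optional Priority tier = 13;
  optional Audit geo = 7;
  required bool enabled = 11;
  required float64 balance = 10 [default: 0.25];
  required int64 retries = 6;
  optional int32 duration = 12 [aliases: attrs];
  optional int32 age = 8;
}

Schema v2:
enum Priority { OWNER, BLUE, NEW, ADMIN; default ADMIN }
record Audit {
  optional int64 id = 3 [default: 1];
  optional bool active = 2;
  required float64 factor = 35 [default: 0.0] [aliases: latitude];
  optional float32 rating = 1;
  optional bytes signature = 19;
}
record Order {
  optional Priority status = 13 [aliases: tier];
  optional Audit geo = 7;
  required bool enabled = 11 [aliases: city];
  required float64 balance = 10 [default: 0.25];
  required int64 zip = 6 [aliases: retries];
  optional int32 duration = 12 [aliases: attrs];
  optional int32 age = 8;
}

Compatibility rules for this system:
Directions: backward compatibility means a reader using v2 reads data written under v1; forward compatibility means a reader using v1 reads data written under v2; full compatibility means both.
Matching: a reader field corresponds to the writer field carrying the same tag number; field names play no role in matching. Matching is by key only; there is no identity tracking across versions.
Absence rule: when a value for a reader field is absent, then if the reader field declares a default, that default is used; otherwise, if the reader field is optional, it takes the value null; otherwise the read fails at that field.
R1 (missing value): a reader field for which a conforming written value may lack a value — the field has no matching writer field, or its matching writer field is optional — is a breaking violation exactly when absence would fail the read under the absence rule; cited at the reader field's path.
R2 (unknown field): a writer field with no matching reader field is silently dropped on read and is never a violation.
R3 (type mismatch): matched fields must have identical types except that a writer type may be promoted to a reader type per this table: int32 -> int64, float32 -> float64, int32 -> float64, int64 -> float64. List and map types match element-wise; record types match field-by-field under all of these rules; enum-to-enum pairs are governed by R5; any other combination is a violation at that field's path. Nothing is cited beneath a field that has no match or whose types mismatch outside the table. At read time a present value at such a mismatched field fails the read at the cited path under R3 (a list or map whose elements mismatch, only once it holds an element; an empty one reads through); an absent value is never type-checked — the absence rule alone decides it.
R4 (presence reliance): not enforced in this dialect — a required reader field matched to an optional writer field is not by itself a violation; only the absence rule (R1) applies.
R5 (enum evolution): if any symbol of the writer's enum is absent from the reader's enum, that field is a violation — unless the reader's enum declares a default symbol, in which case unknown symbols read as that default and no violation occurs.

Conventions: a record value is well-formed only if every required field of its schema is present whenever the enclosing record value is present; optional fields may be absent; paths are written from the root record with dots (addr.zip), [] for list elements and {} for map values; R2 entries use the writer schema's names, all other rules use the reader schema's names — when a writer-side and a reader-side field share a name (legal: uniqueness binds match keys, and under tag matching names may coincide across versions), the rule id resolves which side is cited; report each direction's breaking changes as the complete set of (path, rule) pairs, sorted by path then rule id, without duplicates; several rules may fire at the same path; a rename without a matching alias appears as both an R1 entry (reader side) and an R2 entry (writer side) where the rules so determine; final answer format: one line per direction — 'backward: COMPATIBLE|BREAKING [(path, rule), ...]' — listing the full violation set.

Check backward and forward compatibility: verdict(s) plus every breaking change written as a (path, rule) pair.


backward: COMPATIBLE []; forward: COMPATIBLE []

arrows below run writer -> reader for Order
checking backward for Order: reader v2 against writer v1:
  status: Priority -> Priority, writer optional; from tier
  geo: Audit -> Audit, writer optional; from geo
  enabled: bool -> bool, writer required; from enabled
  balance: float64 -> float64, writer required; from balance
  zip: int64 -> int64, writer required; from retries
  duration: int32 -> int32, writer optional; from duration
  age: int32 -> int32, writer optional; from age
  geo.id: int64 -> int64, writer optional; from geo.id
  geo.active: bool -> bool, writer optional; from geo.active
  geo.factor has no writer counterpart
  geo.rating: float32 -> float32, writer optional; from geo.rating
  geo.signature has no writer counterpart
  => backward: COMPATIBLE
checking forward for Order: reader v1 against writer v2:
  tier: Priority -> Priority, writer optional; from status
  geo: Audit -> Audit, writer optional; from geo
  enabled: bool -> bool, writer required; from enabled
  balance: float64 -> float64, writer required; from balance
  retries: int64 -> int64, writer required; from zip
  duration: int32 -> int32, writer optional; from duration
  age: int32 -> int32, writer optional; from age
  geo.id: int64 -> int64, writer optional; from geo.id
  geo.active: bool -> bool, writer optional; from geo.active
  geo.rating: float32 -> float32, writer optional; from geo.rating
  geo.factor (writer side), unknown to reader
  geo.signature (writer side), unknown to reader
  => forward: COMPATIBLE


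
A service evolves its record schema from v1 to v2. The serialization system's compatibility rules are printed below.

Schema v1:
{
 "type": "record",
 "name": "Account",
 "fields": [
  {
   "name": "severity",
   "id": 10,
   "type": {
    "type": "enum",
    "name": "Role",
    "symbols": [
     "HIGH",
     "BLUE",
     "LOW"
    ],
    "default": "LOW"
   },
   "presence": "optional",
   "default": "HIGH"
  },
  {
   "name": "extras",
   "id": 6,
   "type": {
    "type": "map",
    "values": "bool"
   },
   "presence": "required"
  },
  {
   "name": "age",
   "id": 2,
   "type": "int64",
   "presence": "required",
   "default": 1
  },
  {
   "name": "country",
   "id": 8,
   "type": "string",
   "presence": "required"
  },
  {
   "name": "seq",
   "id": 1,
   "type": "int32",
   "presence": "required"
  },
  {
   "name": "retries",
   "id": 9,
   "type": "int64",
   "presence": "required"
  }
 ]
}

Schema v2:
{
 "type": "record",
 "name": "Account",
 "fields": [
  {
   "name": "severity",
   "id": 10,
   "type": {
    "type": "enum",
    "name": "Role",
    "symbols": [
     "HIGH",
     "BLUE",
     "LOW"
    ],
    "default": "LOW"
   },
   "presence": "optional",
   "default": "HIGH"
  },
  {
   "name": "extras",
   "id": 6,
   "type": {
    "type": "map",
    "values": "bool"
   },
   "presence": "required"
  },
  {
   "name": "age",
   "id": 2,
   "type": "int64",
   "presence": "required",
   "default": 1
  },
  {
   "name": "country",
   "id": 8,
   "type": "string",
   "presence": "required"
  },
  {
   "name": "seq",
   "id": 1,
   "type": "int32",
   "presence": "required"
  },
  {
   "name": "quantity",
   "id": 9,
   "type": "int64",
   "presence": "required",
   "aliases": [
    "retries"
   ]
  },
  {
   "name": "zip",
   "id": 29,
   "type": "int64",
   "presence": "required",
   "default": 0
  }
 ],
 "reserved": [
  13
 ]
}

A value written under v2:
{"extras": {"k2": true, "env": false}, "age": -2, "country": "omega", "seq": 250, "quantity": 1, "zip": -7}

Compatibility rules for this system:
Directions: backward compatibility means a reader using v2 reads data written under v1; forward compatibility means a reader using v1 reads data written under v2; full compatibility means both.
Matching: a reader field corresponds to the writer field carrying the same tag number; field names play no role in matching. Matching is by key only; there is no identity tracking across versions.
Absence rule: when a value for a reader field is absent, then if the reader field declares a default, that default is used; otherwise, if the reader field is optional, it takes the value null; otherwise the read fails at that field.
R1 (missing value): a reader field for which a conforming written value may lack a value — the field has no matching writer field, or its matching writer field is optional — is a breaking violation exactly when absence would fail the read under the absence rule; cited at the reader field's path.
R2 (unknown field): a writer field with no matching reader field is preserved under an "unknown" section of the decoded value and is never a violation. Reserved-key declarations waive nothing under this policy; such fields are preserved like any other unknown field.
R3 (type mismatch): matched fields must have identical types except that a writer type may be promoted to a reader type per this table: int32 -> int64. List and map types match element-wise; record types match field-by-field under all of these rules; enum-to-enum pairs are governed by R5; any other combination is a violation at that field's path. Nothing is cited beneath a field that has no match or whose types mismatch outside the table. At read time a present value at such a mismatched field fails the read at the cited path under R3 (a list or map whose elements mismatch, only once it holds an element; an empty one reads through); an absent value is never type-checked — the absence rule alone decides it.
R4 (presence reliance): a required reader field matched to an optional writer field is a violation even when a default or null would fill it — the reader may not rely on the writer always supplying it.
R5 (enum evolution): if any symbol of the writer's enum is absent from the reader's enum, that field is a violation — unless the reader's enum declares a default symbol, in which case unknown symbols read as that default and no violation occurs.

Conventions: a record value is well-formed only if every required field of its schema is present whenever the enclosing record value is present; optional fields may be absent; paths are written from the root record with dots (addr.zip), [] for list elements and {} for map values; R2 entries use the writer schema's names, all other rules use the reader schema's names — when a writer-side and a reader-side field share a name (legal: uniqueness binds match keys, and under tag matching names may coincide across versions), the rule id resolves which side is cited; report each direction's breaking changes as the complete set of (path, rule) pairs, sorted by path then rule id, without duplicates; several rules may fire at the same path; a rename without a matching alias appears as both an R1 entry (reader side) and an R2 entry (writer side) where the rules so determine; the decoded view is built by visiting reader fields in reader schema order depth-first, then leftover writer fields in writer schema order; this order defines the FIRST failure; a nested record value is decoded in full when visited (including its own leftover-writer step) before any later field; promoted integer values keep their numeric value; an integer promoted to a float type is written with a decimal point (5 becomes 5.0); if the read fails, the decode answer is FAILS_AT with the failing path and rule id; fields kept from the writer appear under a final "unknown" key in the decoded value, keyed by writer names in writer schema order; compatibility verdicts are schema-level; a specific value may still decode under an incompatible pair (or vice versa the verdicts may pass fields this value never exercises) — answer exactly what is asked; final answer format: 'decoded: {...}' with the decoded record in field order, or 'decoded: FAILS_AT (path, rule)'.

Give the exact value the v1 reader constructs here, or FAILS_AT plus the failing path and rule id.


each type pair in Account: writer, then reader
decoding the Account value with the v1 reader:
  severity := "HIGH" (absent -> default)
  extras := {"k2": true, "env": false}
  age := -2
  country := "omega"
  seq := 250
  retries := 1 (from writer quantity)
  writer zip: kept under "unknown"
  => decoded: {"severity": "HIGH", "extras": {"k2": true, "env": false}, "age": -2, "country": "omega", "seq": 250, "retries": 1, "unknown": {"zip": -7}}
the rest of the Account diff is inert for this question:
  renamed field retries to quantity in record Account (alias retries declared on the renamed field) -> fires no rule on Account under this dialect and leaves the result unchanged

decoded: {"severity": "HIGH", "extras": {"k2": true, "env": false}, "age": -2, "country": "omega", "seq": 250, "retries": 1, "unknown": {"zip": -7}}


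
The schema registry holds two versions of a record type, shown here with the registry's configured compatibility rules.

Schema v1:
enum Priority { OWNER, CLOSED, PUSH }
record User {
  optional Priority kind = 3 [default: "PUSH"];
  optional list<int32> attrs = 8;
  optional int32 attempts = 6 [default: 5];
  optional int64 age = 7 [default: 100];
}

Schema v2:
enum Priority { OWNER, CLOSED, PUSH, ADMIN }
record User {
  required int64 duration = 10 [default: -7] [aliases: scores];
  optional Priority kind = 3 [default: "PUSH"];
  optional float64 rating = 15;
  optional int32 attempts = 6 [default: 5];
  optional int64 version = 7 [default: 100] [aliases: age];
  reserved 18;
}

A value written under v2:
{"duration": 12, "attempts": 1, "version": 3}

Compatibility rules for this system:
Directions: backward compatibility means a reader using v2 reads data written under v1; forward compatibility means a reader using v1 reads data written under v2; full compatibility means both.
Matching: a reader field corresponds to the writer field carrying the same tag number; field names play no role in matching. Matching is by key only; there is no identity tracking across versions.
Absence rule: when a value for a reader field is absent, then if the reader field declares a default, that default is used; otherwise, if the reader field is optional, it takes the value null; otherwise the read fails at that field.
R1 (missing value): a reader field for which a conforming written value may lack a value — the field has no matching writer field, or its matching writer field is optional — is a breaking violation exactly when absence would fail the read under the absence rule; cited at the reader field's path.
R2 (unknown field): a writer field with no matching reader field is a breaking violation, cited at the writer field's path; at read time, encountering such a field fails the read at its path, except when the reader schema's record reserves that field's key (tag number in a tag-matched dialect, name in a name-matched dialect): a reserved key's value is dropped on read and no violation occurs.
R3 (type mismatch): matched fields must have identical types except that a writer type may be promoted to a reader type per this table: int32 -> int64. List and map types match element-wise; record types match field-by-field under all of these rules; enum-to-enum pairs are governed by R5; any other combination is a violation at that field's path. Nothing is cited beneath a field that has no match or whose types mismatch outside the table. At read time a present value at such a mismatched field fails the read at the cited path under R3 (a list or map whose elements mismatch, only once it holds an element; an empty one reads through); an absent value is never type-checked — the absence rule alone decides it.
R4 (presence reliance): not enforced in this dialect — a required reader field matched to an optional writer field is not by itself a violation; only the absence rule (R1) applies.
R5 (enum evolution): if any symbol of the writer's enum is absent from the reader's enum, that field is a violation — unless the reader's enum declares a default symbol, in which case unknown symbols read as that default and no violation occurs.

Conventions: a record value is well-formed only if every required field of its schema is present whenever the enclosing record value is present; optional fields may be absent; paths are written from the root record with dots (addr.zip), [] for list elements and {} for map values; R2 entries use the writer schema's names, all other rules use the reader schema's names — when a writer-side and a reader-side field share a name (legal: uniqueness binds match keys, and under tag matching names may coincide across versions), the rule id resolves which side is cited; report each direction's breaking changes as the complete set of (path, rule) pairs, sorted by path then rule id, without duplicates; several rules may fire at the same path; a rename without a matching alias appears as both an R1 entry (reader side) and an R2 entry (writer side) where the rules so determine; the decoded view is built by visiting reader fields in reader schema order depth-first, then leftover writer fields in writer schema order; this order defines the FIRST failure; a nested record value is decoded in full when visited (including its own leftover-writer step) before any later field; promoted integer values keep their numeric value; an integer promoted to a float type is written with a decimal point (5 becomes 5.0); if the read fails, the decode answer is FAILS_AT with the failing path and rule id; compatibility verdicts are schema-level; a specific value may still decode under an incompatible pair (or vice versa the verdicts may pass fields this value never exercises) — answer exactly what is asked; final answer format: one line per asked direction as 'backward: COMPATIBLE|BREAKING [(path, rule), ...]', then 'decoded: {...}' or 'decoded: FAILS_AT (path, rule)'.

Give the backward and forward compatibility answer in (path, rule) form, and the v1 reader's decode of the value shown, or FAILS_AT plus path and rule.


the writer's type comes first in each User pair
backward for User (reader v2, writer v1):
  duration: no writer match
  kind <- kind (Priority -> Priority, writer optional)
  rating: no writer match
  attempts <- attempts (int32 -> int32, writer optional)
  version <- age (int64 -> int64, writer optional)
  writer attrs: unknown to reader
  rule R2 violated at attrs
  => 1 violation(s): backward is BREAKING for User
forward for User (reader v1, writer v2):
  kind <- kind (Priority -> Priority, writer optional)
  attrs: no writer match
  attempts <- attempts (int32 -> int32, writer optional)
  age <- version (int64 -> int64, writer optional)
  writer duration: unknown to reader
  writer rating: unknown to reader
  rule R2 violated at duration
  rule R5 violated at kind
  rule R2 violated at rating
  => 3 violation(s): forward is BREAKING for User
decode (reader v1):
  kind := "PUSH" (absent -> default)
  attrs := null (absent, optional -> null)
  attempts := 1
  age := 3 (from writer version)
  read fails at duration under R2 (unknown field)
  => FAILS_AT (duration, R2)

backward: BREAKING [(attrs, R2)]; forward: BREAKING [(duration, R2), (kind, R5), (rating, R2)]; decoded: FAILS_AT (duration, R2)


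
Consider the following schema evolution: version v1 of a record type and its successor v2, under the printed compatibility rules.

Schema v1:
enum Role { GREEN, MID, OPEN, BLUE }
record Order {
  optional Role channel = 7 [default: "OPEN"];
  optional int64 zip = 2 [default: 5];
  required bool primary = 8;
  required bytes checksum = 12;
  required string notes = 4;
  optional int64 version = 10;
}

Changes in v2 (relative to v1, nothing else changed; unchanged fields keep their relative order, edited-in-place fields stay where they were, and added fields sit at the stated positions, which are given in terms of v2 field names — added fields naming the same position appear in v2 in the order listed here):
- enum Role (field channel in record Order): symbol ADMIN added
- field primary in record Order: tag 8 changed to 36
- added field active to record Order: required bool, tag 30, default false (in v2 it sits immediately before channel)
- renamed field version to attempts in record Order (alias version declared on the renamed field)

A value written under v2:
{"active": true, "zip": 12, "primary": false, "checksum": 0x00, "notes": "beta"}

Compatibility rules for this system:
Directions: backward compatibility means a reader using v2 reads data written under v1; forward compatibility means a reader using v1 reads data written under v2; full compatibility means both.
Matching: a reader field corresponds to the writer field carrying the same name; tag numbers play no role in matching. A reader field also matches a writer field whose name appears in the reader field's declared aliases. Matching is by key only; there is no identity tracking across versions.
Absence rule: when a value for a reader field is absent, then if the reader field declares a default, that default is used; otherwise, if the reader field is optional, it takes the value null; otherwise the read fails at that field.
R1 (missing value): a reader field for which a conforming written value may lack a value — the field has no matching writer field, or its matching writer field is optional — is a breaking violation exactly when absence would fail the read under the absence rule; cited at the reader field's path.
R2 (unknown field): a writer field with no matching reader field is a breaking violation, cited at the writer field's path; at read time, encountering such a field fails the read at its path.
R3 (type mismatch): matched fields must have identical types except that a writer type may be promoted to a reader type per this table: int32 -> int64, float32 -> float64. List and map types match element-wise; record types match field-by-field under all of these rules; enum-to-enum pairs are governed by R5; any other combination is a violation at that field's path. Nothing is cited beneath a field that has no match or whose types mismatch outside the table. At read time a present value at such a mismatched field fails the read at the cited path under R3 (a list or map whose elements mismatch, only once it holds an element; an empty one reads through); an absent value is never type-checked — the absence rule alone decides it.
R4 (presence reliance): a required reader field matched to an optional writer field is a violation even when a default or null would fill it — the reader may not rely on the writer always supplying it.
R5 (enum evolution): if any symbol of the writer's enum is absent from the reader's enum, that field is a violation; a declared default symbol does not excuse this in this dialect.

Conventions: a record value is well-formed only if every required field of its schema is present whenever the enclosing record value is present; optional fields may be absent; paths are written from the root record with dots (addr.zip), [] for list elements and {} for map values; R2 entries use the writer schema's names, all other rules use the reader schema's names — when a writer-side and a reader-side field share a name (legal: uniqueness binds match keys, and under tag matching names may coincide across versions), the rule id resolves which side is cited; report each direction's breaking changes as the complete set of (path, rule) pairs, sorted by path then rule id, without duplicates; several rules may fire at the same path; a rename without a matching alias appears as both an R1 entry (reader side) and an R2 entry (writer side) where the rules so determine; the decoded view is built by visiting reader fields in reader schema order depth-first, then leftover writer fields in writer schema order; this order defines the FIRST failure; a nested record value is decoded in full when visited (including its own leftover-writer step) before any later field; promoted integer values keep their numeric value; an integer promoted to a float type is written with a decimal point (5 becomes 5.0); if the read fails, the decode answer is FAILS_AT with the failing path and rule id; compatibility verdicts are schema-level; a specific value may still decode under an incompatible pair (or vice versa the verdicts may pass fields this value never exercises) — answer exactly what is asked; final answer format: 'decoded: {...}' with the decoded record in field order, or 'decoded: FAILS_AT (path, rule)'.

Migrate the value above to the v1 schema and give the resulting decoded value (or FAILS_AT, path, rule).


in Order below, arrows point writer -> reader
decode walk for Order under reader schema v1:
  channel := "OPEN" (no value, default fills)
  zip := 12
  primary := false
  checksum := 0x00
  notes := "beta"
  version := null (not supplied -> null)
  read fails at active under R2 (unknown field)
  => FAILS_AT (active, R2)
diffs on Order not affecting the asked answer:
  enum Role (field channel in record Order): symbol ADMIN added -> matters for Order compatibility verdicts, not for this value's decode
  field primary in record Order: tag 8 changed to 36 -> no rule fires on it and the decoded Order view is identical with or without it
  renamed field version to attempts in record Order (alias version declared on the renamed field) -> matters for Order compatibility verdicts, not for this value's decode

decoded: FAILS_AT (active, R2)


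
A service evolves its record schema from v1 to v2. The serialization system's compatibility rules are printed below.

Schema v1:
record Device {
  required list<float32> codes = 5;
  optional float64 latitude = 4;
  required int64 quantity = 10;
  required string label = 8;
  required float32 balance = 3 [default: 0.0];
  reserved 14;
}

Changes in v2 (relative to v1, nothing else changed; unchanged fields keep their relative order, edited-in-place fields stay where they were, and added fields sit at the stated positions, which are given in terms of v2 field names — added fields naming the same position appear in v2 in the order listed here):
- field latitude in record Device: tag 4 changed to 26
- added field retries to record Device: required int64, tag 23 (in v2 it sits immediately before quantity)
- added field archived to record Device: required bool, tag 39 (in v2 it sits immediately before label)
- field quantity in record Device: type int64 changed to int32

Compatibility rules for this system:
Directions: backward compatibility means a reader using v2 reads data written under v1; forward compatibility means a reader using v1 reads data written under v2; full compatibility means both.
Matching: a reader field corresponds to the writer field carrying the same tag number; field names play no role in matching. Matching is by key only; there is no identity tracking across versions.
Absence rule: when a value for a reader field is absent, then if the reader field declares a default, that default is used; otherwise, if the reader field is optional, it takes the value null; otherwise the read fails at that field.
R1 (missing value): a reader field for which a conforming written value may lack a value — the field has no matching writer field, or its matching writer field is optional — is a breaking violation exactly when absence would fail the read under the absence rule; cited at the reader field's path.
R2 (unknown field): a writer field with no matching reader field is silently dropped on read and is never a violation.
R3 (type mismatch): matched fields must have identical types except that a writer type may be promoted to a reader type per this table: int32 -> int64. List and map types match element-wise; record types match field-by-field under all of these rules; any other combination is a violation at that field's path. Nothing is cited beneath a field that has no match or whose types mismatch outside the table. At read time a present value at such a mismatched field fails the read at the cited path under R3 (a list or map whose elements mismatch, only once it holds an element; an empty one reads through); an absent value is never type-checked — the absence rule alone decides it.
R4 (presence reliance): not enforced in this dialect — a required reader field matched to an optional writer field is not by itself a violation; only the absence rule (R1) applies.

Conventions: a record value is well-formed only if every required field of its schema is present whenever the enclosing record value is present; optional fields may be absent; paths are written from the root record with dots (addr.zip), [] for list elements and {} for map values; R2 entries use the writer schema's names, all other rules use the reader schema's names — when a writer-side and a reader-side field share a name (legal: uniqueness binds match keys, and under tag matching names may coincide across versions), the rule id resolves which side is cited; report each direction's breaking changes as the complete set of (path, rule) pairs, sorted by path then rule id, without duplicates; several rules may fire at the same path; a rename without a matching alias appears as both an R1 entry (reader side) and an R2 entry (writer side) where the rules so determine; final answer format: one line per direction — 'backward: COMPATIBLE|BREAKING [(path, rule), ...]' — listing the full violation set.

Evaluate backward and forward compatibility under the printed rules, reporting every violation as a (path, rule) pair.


each type pair in Device: writer, then reader
backward pass over Device, reader schema v2, writer schema v1:
  writer required, list<float32> -> list<float32>: reader codes maps from writer codes
  no writer field matches reader latitude
  no writer field matches reader retries
  writer required, int64 -> int32: reader quantity maps from writer quantity
  no writer field matches reader archived
  writer required, string -> string: reader label maps from writer label
  writer required, float32 -> float32: reader balance maps from writer balance
  latitude (writer side), unknown to reader
  violation R1 at archived
  violation R3 at quantity
  violation R1 at retries
  backward on Device therefore BREAKING (3)
forward pass over Device, reader schema v1, writer schema v2:
  writer required, list<float32> -> list<float32>: reader codes maps from writer codes
  no writer field matches reader latitude
  writer required, int32 -> int64: reader quantity maps from writer quantity
  writer required, string -> string: reader label maps from writer label
  writer required, float32 -> float32: reader balance maps from writer balance
  latitude (writer side), unknown to reader
  retries (writer side), unknown to reader
  archived (writer side), unknown to reader
  => forward: COMPATIBLE

backward: BREAKING [(archived, R1), (quantity, R3), (retries, R1)]; forward: COMPATIBLE []
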